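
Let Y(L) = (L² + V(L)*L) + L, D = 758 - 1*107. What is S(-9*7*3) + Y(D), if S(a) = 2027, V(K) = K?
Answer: 850280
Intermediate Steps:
D = 651 (D = 758 - 107 = 651)
Y(L) = L + 2*L² (Y(L) = (L² + L*L) + L = (L² + L²) + L = 2*L² + L = L + 2*L²)
S(-9*7*3) + Y(D) = 2027 + 651*(1 + 2*651) = 2027 + 651*(1 + 1302) = 2027 + 651*1303 = 2027 + 848253 = 850280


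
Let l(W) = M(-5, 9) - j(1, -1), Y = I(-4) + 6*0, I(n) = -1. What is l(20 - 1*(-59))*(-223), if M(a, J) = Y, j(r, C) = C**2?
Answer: 446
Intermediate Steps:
Y = -1 (Y = -1 + 6*0 = -1 + 0 = -1)
M(a, J) = -1
l(W) = -2 (l(W) = -1 - 1*(-1)**2 = -1 - 1*1 = -1 - 1 = -2)
l(20 - 1*(-59))*(-223) = -2*(-223) = 446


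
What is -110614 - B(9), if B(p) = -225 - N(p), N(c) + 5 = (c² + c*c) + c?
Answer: -110223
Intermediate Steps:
N(c) = -5 + c + 2*c² (N(c) = -5 + ((c² + c*c) + c) = -5 + ((c² + c²) + c) = -5 + (2*c² + c) = -5 + (c + 2*c²) = -5 + c + 2*c²)
B(p) = -220 - p - 2*p² (B(p) = -225 - (-5 + p + 2*p²) = -225 + (5 - p - 2*p²) = -220 - p - 2*p²)
-110614 - B(9) = -110614 - (-220 - 1*9 - 2*9²) = -110614 - (-220 - 9 - 2*81) = -110614 - (-220 - 9 - 162) = -110614 - 1*(-391) = -110614 + 391 = -110223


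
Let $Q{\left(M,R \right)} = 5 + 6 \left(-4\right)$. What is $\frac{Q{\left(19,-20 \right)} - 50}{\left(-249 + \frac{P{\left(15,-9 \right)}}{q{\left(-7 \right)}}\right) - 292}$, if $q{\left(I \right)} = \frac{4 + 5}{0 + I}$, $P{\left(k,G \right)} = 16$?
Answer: $\frac{621}{4981} \approx 0.12467$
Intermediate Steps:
$Q{\left(M,R \right)} = -19$ ($Q{\left(M,R \right)} = 5 - 24 = -19$)
$q{\left(I \right)} = \frac{9}{I}$
$\frac{Q{\left(19,-20 \right)} - 50}{\left(-249 + \frac{P{\left(15,-9 \right)}}{q{\left(-7 \right)}}\right) - 292} = \frac{-19 - 50}{\left(-249 + \frac{16}{9 \frac{1}{-7}}\right) - 292} = - \frac{69}{\left(-249 + \frac{16}{9 \left(- \frac{1}{7}\right)}\right) - 292} = - \frac{69}{\left(-249 + \frac{16}{- \frac{9}{7}}\right) - 292} = - \frac{69}{\left(-249 + 16 \left(- \frac{7}{9}\right)\right) - 292} = - \frac{69}{\left(-249 - \frac{112}{9}\right) - 292} = - \frac{69}{- \frac{2353}{9} - 292} = - \frac{69}{- \frac{4981}{9}} = \left(-69\right) \left(- \frac{9}{4981}\right) = \frac{621}{4981}$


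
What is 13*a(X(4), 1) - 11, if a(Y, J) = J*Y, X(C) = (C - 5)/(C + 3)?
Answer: -90/7 ≈ -12.857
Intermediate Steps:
X(C) = (-5 + C)/(3 + C)
13*a(X(4), 1) - 11 = 13*(1*((-5 + 4)/(3 + 4))) - 11 = 13*(1*(-1/7)) - 11 = 13*(-1/7) - 11 = -13/7 - 11 = -90/7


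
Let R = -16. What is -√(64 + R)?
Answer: -4*√3 ≈ -6.9282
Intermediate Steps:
-√(64 + R) = -√(64 - 16) = -√48 = -4*√3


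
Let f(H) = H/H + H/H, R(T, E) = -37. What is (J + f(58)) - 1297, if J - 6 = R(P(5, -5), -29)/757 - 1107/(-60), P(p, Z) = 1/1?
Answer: -19236867/15140 ≈ -1270.6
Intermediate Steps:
P(p, Z) = 1
f(H) = 2 (f(H) = 1 + 1 = 2)
J = 369433/15140 (J = 6 + (-37/757 - 1107/(-60)) = 6 + (-37*1/757 - 1107*(-1/60)) = 6 + (-37/757 + 369/20) = 6 + 278593/15140 = 369433/15140 ≈ 24.401)
(J + f(58)) - 1297 = (369433/15140 + 2) - 1297 = 399713/15140 - 1297 = -19236867/15140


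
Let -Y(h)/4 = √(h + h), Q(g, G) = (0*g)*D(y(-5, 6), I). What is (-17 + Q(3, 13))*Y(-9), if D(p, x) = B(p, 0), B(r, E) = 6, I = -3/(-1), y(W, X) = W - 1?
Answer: 204*I*√2 ≈ 288.5*I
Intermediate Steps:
y(W, X) = -1 + W
I = 3 (I = -3*(-1) = 3)
D(p, x) = 6
Q(g, G) = 0 (Q(g, G) = (0*g)*6 = 0*6 = 0)
Y(h) = -4*√2*√h (Y(h) = -4*√(h + h) = -4*√2*√h)
(-17 + Q(3, 13))*Y(-9) = (-17 + 0)*(-4*√2*√(-9)) = -(-68)*√2*3*I = -(-204)*I*√2 = 204*I*√2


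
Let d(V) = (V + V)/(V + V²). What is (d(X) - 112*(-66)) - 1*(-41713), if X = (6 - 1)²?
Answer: 638366/13 ≈ 49105.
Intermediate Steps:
X = 25 (X = 5² = 25)
d(V) = 2*V/(V + V²) (d(V) = (2*V)/(V + V²) = 2*V/(V + V²))
(d(X) - 112*(-66)) - 1*(-41713) = (2/(1 + 25) - 112*(-66)) - 1*(-41713) = (2/26 + 7392) + 41713 = (2*(1/26) + 7392) + 41713 = (1/13 + 7392) + 41713 = 96097/13 + 41713 = 638366/13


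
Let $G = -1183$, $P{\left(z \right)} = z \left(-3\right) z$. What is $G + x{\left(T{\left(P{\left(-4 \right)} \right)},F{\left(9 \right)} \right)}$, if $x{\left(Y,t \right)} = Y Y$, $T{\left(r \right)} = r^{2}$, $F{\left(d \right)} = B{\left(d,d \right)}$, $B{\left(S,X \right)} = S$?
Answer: $5307233$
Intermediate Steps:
$P{\left(z \right)} = - 3 z^{2}$ ($P{\left(z \right)} = - 3 z z = - 3 z^{2}$)
$F{\left(d \right)} = d$
$x{\left(Y,t \right)} = Y^{2}$
$G + x{\left(T{\left(P{\left(-4 \right)} \right)},F{\left(9 \right)} \right)} = -1183 + \left(\left(- 3 \left(-4\right)^{2}\right)^{2}\right)^{2} = -1183 + \left(\left(\left(-3\right) 16\right)^{2}\right)^{2} = -1183 + \left(\left(-48\right)^{2}\right)^{2} = -1183 + 2304^{2} = -1183 + 5308416 = 5307233$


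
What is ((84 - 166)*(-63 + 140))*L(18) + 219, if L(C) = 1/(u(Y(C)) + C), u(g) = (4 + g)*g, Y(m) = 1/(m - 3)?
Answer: -520341/4111 ≈ -126.57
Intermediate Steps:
Y(m) = 1/(-3 + m)
u(g) = g*(4 + g)
L(C) = 1/(C + (4 + 1/(-3 + C))/(-3 + C)) (L(C) = 1/((4 + 1/(-3 + C))/(-3 + C) + C) = 1/(C + (4 + 1/(-3 + C))/(-3 + C)))
((84 - 166)*(-63 + 140))*L(18) + 219 = ((84 - 166)*(-63 + 140))*((-3 + 18)²/(-11 + 4*18 + 18*(-3 + 18)²)) + 219 = (-82*77)*(15²/(-11 + 72 + 18*15²)) + 219 = -1420650/(-11 + 72 + 18*225) + 219 = -1420650/(-11 + 72 + 4050) + 219 = -1420650/4111 + 219 = -520341/4111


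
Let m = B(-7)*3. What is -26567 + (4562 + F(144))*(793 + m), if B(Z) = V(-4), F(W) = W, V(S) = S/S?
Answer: 3719409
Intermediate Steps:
V(S) = 1
B(Z) = 1
m = 3 (m = 1*3 = 3)
-26567 + (4562 + F(144))*(793 + m) = -26567 + (4562 + 144)*(793 + 3) = -26567 + 4706*796 = -26567 + 3745976 = 3719409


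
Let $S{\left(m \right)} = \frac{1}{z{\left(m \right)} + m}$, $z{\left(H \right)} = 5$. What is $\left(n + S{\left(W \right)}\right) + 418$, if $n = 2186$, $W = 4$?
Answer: $\frac{23437}{9} \approx 2604.1$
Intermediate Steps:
$S{\left(m \right)} = \frac{1}{5 + m}$
$\left(n + S{\left(W \right)}\right) + 418 = \left(2186 + \frac{1}{5 + 4}\right) + 418 = \left(2186 + \frac{1}{9}\right) + 418 = \frac{19675}{9} + 418 = \frac{23437}{9}$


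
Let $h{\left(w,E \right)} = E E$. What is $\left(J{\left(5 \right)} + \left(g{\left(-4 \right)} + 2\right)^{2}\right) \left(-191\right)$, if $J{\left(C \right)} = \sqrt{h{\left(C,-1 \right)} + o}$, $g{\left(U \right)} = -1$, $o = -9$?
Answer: $-191 - 382 i \sqrt{2} \approx -191.0 - 540.23 i$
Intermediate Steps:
$h{\left(w,E \right)} = E^{2}$
$J{\left(C \right)} = 2 i \sqrt{2}$ ($J{\left(C \right)} = \sqrt{\left(-1\right)^{2} - 9} = \sqrt{1 - 9} = \sqrt{-8} = 2 i \sqrt{2}$)
$\left(J{\left(5 \right)} + \left(g{\left(-4 \right)} + 2\right)^{2}\right) \left(-191\right) = \left(2 i \sqrt{2} + \left(-1 + 2\right)^{2}\right) \left(-191\right) = \left(2 i \sqrt{2} + 1^{2}\right) \left(-191\right) = \left(2 i \sqrt{2} + 1\right) \left(-191\right) = \left(1 + 2 i \sqrt{2}\right) \left(-191\right) = -191 - 382 i \sqrt{2}$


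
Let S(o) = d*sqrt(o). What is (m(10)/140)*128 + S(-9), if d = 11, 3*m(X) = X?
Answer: 64/21 + 33*I ≈ 3.0476 + 33.0*I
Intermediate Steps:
m(X) = X/3
S(o) = 11*sqrt(o)
(m(10)/140)*128 + S(-9) = (((1/3)*10)/140)*128 + 11*sqrt(-9) = ((10/3)*(1/140))*128 + 11*(3*I) = (1/42)*128 + 33*I = 64/21 + 33*I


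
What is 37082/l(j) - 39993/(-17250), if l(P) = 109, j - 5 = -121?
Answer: 214674579/626750 ≈ 342.52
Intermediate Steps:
j = -116 (j = 5 - 121 = -116)
37082/l(j) - 39993/(-17250) = 37082/109 - 39993/(-17250) = 37082*(1/109) - 39993*(-1/17250) = 37082/109 + 13331/5750 = 214674579/626750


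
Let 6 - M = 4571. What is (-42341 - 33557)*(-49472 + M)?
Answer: 4101300226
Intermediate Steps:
M = -4565 (M = 6 - 1*4571 = 6 - 4571 = -4565)
(-42341 - 33557)*(-49472 + M) = (-42341 - 33557)*(-49472 - 4565) = -75898*(-54037) = 4101300226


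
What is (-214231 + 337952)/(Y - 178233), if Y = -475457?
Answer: -123721/653690 ≈ -0.18927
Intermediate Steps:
(-214231 + 337952)/(Y - 178233) = (-214231 + 337952)/(-475457 - 178233) = 123721/(-653690) = 123721*(-1/653690) = -123721/653690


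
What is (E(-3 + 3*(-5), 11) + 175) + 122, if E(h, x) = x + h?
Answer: 290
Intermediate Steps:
E(h, x) = h + x
(E(-3 + 3*(-5), 11) + 175) + 122 = (((-3 + 3*(-5)) + 11) + 175) + 122 = (((-3 - 15) + 11) + 175) + 122 = ((-18 + 11) + 175) + 122 = (-7 + 175) + 122 = 168 + 122 = 290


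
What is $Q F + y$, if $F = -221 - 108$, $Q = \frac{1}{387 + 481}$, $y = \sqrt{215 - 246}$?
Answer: $- \frac{47}{124} + i \sqrt{31} \approx -0.37903 + 5.5678 i$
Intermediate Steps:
$y = i \sqrt{31}$ ($y = \sqrt{-31} = i \sqrt{31} \approx 5.5678 i$)
$Q = \frac{1}{868} \approx 0.0011521$
$F = -329$
$Q F + y = \frac{1}{868} \left(-329\right) + i \sqrt{31} = - \frac{47}{124} + i \sqrt{31}$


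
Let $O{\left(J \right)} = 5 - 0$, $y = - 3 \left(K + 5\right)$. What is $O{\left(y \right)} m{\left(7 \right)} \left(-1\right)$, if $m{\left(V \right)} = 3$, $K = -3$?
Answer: $-15$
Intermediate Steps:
$y = -6$ ($y = - 3 \left(-3 + 5\right) = \left(-3\right) 2 = -6$)
$O{\left(J \right)} = 5$ ($O{\left(J \right)} = 5 + 0 = 5$)
$O{\left(y \right)} m{\left(7 \right)} \left(-1\right) = 5 \cdot 3 \left(-1\right) = 15 \left(-1\right) = -15$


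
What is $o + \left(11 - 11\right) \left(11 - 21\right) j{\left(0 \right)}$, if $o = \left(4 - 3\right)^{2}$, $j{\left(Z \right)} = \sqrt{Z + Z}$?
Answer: $1$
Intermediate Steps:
$j{\left(Z \right)} = \sqrt{2} \sqrt{Z}$ ($j{\left(Z \right)} = \sqrt{2 Z} = \sqrt{2} \sqrt{Z}$)
$o = 1$ ($o = 1^{2} = 1$)
$o + \left(11 - 11\right) \left(11 - 21\right) j{\left(0 \right)} = 1 + \left(11 - 11\right) \left(11 - 21\right) \sqrt{2} \sqrt{0} = 1 + 0 \left(-10\right) \sqrt{2} \cdot 0 = 1 + 0 \cdot 0 = 1 + 0 = 1$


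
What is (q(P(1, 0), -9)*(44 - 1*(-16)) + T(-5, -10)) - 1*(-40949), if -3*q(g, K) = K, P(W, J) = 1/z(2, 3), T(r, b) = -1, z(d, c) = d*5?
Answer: 41128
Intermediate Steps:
z(d, c) = 5*d
P(W, J) = 1/10 (P(W, J) = 1/(5*2) = 1/10)
q(g, K) = -K/3
(q(P(1, 0), -9)*(44 - 1*(-16)) + T(-5, -10)) - 1*(-40949) = ((-1/3*(-9))*(44 - 1*(-16)) - 1) - 1*(-40949) = (3*(44 + 16) - 1) + 40949 = (3*60 - 1) + 40949 = (180 - 1) + 40949 = 179 + 40949 = 41128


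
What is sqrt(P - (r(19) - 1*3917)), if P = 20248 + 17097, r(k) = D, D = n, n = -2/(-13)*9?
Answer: 2*sqrt(1743261)/13 ≈ 203.13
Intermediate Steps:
n = 18/13 (n = -2*(-1/13)*9 = (2/13)*9 = 18/13 ≈ 1.3846)
D = 18/13 ≈ 1.3846
r(k) = 18/13
P = 37345
sqrt(P - (r(19) - 1*3917)) = sqrt(37345 - (18/13 - 1*3917)) = sqrt(37345 - (18/13 - 3917)) = sqrt(37345 - 1*(-50903/13)) = sqrt(37345 + 50903/13) = sqrt(536388/13) = 2*sqrt(1743261)/13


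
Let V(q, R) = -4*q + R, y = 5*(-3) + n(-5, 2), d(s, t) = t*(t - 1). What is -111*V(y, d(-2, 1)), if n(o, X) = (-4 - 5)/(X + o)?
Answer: -5328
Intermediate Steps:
d(s, t) = t*(-1 + t)
n(o, X) = -9/(X + o)
y = -12 (y = 5*(-3) - 9/(2 - 5) = -15 - 9/(-3) = -15 - 9*(-1/3) = -15 + 3 = -12)
V(q, R) = R - 4*q
-111*V(y, d(-2, 1)) = -111*(1*(-1 + 1) - 4*(-12)) = -111*(1*0 + 48) = -111*(0 + 48) = -111*48 = -5328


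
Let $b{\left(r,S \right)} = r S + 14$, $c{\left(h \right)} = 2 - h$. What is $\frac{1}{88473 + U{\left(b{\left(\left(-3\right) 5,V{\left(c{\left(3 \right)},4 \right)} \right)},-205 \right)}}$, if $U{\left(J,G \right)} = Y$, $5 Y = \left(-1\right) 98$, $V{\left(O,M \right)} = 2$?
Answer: $\frac{5}{442267} \approx 1.1305 \cdot 10^{-5}$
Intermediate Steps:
$b{\left(r,S \right)} = 14 + S r$ ($b{\left(r,S \right)} = S r + 14 = 14 + S r$)
$Y = - \frac{98}{5}$ ($Y = \frac{\left(-1\right) 98}{5} = \frac{1}{5} \left(-98\right) = - \frac{98}{5} \approx -19.6$)
$U{\left(J,G \right)} = - \frac{98}{5}$
$\frac{1}{88473 + U{\left(b{\left(\left(-3\right) 5,V{\left(c{\left(3 \right)},4 \right)} \right)},-205 \right)}} = \frac{1}{88473 - \frac{98}{5}} = \frac{1}{\frac{442267}{5}} = \frac{5}{442267}$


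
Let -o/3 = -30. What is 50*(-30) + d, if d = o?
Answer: -1410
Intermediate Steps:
o = 90 (o = -3*(-30) = 90)
d = 90
50*(-30) + d = 50*(-30) + 90 = -1500 + 90 = -1410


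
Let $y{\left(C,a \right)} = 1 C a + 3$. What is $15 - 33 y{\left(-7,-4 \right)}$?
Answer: $-1008$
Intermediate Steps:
$y{\left(C,a \right)} = 3 + C a$ ($y{\left(C,a \right)} = C a + 3 = 3 + C a$)
$15 - 33 y{\left(-7,-4 \right)} = 15 - 33 \left(3 - -28\right) = 15 - 33 \left(3 + 28\right) = 15 - 1023 = -1008$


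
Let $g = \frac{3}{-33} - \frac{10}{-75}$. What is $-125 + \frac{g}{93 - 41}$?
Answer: $- \frac{1072493}{8580} \approx -125.0$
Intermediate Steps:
$g = \frac{7}{165}$ ($g = 3 \left(- \frac{1}{33}\right) - - \frac{2}{15} = - \frac{1}{11} + \frac{2}{15} = \frac{7}{165} \approx 0.042424$)
$-125 + \frac{g}{93 - 41} = -125 + \frac{1}{93 - 41} \cdot \frac{7}{165} = -125 + \frac{1}{52} \cdot \frac{7}{165} = -125 + \frac{7}{8580} = - \frac{1072493}{8580}$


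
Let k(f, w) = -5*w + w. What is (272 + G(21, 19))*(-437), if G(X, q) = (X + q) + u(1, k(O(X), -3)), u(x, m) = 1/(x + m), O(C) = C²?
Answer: -1772909/13 ≈ -1.3638e+5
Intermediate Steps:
k(f, w) = -4*w
u(x, m) = 1/(m + x)
G(X, q) = 1/13 + X + q (G(X, q) = (X + q) + 1/(-4*(-3) + 1) = (X + q) + 1/(12 + 1) = (X + q) + 1/13 = 1/13 + X + q)
(272 + G(21, 19))*(-437) = (272 + (1/13 + 21 + 19))*(-437) = (272 + 521/13)*(-437) = (4057/13)*(-437) = -1772909/13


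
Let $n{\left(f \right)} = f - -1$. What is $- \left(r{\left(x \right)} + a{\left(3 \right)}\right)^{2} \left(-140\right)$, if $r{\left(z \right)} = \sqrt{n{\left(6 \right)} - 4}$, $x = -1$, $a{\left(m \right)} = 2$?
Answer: $980 + 560 \sqrt{3} \approx 1949.9$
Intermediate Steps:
$n{\left(f \right)} = 1 + f$ ($n{\left(f \right)} = f + 1 = 1 + f$)
$r{\left(z \right)} = \sqrt{3}$ ($r{\left(z \right)} = \sqrt{\left(1 + 6\right) - 4} = \sqrt{7 - 4} = \sqrt{3}$)
$- \left(r{\left(x \right)} + a{\left(3 \right)}\right)^{2} \left(-140\right) = - \left(\sqrt{3} + 2\right)^{2} \left(-140\right) = - \left(2 + \sqrt{3}\right)^{2} \left(-140\right) = - \left(-140\right) \left(2 + \sqrt{3}\right)^{2} = 140 \left(2 + \sqrt{3}\right)^{2}$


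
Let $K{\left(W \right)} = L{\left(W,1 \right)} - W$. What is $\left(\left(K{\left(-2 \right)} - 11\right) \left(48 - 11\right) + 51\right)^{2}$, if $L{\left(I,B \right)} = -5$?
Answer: $218089$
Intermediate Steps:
$K{\left(W \right)} = -5 - W$
$\left(\left(K{\left(-2 \right)} - 11\right) \left(48 - 11\right) + 51\right)^{2} = \left(\left(\left(-5 - -2\right) - 11\right) \left(48 - 11\right) + 51\right)^{2} = \left(\left(\left(-5 + 2\right) - 11\right) 37 + 51\right)^{2} = \left(\left(-3 - 11\right) 37 + 51\right)^{2} = \left(\left(-14\right) 37 + 51\right)^{2} = \left(-518 + 51\right)^{2} = \left(-467\right)^{2} = 218089$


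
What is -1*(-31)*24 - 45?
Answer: 699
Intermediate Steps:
-1*(-31)*24 - 45 = 31*24 - 45 = 744 - 45 = 699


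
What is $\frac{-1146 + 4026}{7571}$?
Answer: $\frac{2880}{7571} \approx 0.3804$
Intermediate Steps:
$\frac{-1146 + 4026}{7571} = 2880 \cdot \frac{1}{7571} = \frac{2880}{7571}$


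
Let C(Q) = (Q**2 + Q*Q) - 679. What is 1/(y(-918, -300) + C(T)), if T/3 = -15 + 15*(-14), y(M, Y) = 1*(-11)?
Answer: 1/910560 ≈ 1.0982e-6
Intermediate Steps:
y(M, Y) = -11
T = -675 (T = 3*(-15 + 15*(-14)) = 3*(-15 - 210) = 3*(-225) = -675)
C(Q) = -679 + 2*Q**2 (C(Q) = (Q**2 + Q**2) - 679 = 2*Q**2 - 679 = -679 + 2*Q**2)
1/(y(-918, -300) + C(T)) = 1/(-11 + (-679 + 2*(-675)**2)) = 1/(-11 + (-679 + 2*455625)) = 1/(-11 + (-679 + 911250)) = 1/(-11 + 910571) = 1/910560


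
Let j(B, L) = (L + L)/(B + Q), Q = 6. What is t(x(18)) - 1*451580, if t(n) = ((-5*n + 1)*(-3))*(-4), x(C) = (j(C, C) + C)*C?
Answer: -472628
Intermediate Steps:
j(B, L) = 2*L/(6 + B) (j(B, L) = (L + L)/(B + 6) = (2*L)/(6 + B) = 2*L/(6 + B))
x(C) = C*(C + 2*C/(6 + C)) (x(C) = (2*C/(6 + C) + C)*C = (C + 2*C/(6 + C))*C = C*(C + 2*C/(6 + C)))
t(n) = 12 - 60*n (t(n) = ((1 - 5*n)*(-3))*(-4) = (-3 + 15*n)*(-4) = 12 - 60*n)
t(x(18)) - 1*451580 = (12 - 60*18²*(8 + 18)/(6 + 18)) - 1*451580 = (12 - 19440*26/24) - 451580 = (12 - 60*351) - 451580 = (12 - 21060) - 451580 = -21048 - 451580 = -472628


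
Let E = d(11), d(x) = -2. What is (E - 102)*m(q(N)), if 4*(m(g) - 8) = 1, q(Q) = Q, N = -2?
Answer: -858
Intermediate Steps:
m(g) = 33/4 (m(g) = 8 + (1/4)*1 = 8 + 1/4 = 33/4)
E = -2
(E - 102)*m(q(N)) = (-2 - 102)*(33/4) = -104*33/4 = -858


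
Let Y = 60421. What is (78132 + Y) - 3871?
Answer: 134682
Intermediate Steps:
(78132 + Y) - 3871 = (78132 + 60421) - 3871 = 138553 - 3871 = 134682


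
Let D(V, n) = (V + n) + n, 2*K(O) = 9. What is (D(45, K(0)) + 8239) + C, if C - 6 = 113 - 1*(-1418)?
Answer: 9830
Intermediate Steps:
K(O) = 9/2 (K(O) = (½)*9 = 9/2)
D(V, n) = V + 2*n
C = 1537 (C = 6 + (113 - 1*(-1418)) = 6 + (113 + 1418) = 6 + 1531 = 1537)
(D(45, K(0)) + 8239) + C = ((45 + 2*(9/2)) + 8239) + 1537 = ((45 + 9) + 8239) + 1537 = (54 + 8239) + 1537 = 8293 + 1537 = 9830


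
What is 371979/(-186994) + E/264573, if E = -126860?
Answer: -122137658807/49473563562 ≈ -2.4687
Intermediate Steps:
371979/(-186994) + E/264573 = 371979/(-186994) - 126860/264573 = 371979*(-1/186994) - 126860*1/264573 = -371979/186994 - 126860/264573 = -122137658807/49473563562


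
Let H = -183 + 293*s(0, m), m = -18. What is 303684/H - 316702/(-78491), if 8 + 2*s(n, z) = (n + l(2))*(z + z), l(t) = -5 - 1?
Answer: 4775578246/339630557 ≈ 14.061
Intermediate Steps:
l(t) = -6
s(n, z) = -4 + z*(-6 + n) (s(n, z) = -4 + ((n - 6)*(z + z))/2 = -4 + ((-6 + n)*(2*z))/2 = -4 + (2*z*(-6 + n))/2 = -4 + z*(-6 + n))
H = 30289 (H = -183 + 293*(-4 - 6*(-18) + 0*(-18)) = -183 + 293*(-4 + 108 + 0) = -183 + 293*104 = -183 + 30472 = 30289)
303684/H - 316702/(-78491) = 303684/30289 - 316702/(-78491) = 303684*(1/30289) - 316702*(-1/78491) = 303684/30289 + 316702/78491 = 4775578246/339630557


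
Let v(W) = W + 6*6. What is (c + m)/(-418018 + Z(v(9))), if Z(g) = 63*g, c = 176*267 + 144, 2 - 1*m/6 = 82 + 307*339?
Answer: 577782/415183 ≈ 1.3916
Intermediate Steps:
v(W) = 36 + W (v(W) = W + 36 = 36 + W)
m = -624918 (m = 12 - 6*(82 + 307*339) = 12 - 6*(82 + 104073) = 12 - 6*104155 = 12 - 624930 = -624918)
c = 47136 (c = 46992 + 144 = 47136)
(c + m)/(-418018 + Z(v(9))) = (47136 - 624918)/(-418018 + 63*(36 + 9)) = -577782/(-418018 + 63*45) = -577782/(-418018 + 2835) = -577782/(-415183) = -577782*(-1/415183) = 577782/415183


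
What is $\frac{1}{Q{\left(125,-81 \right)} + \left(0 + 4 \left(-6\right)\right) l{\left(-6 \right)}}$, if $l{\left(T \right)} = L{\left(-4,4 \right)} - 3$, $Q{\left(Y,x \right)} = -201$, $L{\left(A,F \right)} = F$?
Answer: $- \frac{1}{225} \approx -0.0044444$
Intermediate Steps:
$l{\left(T \right)} = 1$ ($l{\left(T \right)} = 4 - 3 = 1$)
$\frac{1}{Q{\left(125,-81 \right)} + \left(0 + 4 \left(-6\right)\right) l{\left(-6 \right)}} = \frac{1}{-201 + \left(0 + 4 \left(-6\right)\right) 1} = \frac{1}{-201 + \left(0 - 24\right) 1} = \frac{1}{-201 - 24} = \frac{1}{-225} = - \frac{1}{225}$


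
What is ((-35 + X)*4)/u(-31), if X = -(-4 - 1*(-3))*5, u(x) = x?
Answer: 120/31 ≈ 3.8710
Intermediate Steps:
X = 5 (X = -(-4 + 3)*5 = -(-1)*5 = -1*(-5) = 5)
((-35 + X)*4)/u(-31) = ((-35 + 5)*4)/(-31) = -30*4*(-1/31) = -120*(-1/31) = 120/31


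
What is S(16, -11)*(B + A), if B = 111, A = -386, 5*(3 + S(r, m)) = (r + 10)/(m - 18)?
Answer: 25355/29 ≈ 874.31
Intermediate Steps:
S(r, m) = -3 + (10 + r)/(5*(-18 + m)) (S(r, m) = -3 + ((r + 10)/(m - 18))/5 = -3 + ((10 + r)/(-18 + m))/5 = -3 + (10 + r)/(5*(-18 + m)))
S(16, -11)*(B + A) = ((280 + 16 - 15*(-11))/(5*(-18 - 11)))*(111 - 386) = ((⅕)*(280 + 16 + 165)/(-29))*(-275) = ((⅕)*(-1/29)*461)*(-275) = -461/145*(-275) = 25355/29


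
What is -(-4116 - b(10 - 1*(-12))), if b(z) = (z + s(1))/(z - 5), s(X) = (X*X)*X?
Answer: 69995/17 ≈ 4117.4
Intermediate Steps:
s(X) = X**3 (s(X) = X**2*X = X**3)
b(z) = (1 + z)/(-5 + z) (b(z) = (z + 1**3)/(z - 5) = (z + 1)/(-5 + z) = (1 + z)/(-5 + z))
-(-4116 - b(10 - 1*(-12))) = -(-4116 - (1 + (10 - 1*(-12)))/(-5 + (10 - 1*(-12)))) = -(-4116 - (1 + (10 + 12))/(-5 + (10 + 12))) = -(-4116 - (1 + 22)/(-5 + 22)) = -(-4116 - 23/17) = -1*(-69995/17) = 69995/17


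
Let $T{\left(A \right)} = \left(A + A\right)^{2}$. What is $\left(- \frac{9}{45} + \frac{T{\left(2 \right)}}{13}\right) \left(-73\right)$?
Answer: $- \frac{4891}{65} \approx -75.246$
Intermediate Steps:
$T{\left(A \right)} = 4 A^{2}$ ($T{\left(A \right)} = \left(2 A\right)^{2} = 4 A^{2}$)
$\left(- \frac{9}{45} + \frac{T{\left(2 \right)}}{13}\right) \left(-73\right) = \left(- \frac{9}{45} + \frac{4 \cdot 2^{2}}{13}\right) \left(-73\right) = \left(\left(-9\right) \frac{1}{45} + 4 \cdot 4 \cdot \frac{1}{13}\right) \left(-73\right) = \left(- \frac{1}{5} + 16 \cdot \frac{1}{13}\right) \left(-73\right) = \left(- \frac{1}{5} + \frac{16}{13}\right) \left(-73\right) = \frac{67}{65} \left(-73\right) = - \frac{4891}{65}$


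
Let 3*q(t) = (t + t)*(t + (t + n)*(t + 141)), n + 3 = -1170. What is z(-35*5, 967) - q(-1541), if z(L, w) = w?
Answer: 11705620739/3 ≈ 3.9019e+9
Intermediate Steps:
n = -1173 (n = -3 - 1170 = -1173)
q(t) = 2*t*(t + (-1173 + t)*(141 + t))/3 (q(t) = ((t + t)*(t + (t - 1173)*(t + 141)))/3 = ((2*t)*(t + (-1173 + t)*(141 + t)))/3 = (2*t*(t + (-1173 + t)*(141 + t)))/3 = 2*t*(t + (-1173 + t)*(141 + t))/3)
z(-35*5, 967) - q(-1541) = 967 - 2*(-1541)*(-165393 + (-1541)² - 1031*(-1541))/3 = 967 - 2*(-1541)*(-165393 + 2374681 + 1588771)/3 = 967 - 2*(-1541)*3798059/3 = 967 - 1*(-11705617838/3) = 967 + 11705617838/3 = 11705620739/3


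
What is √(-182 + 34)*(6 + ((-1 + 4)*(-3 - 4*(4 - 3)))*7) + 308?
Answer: 308 - 282*I*√37 ≈ 308.0 - 1715.3*I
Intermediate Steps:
√(-182 + 34)*(6 + ((-1 + 4)*(-3 - 4*(4 - 3)))*7) + 308 = √(-148)*(6 + (3*(-3 - 4*1))*7) + 308 = (2*I*√37)*(6 + (3*(-3 - 4))*7) + 308 = (2*I*√37)*(6 + (3*(-7))*7) + 308 = (2*I*√37)*(6 - 21*7) + 308 = (2*I*√37)*(6 - 147) + 308 = (2*I*√37)*(-141) + 308 = -282*I*√37 + 308 = 308 - 282*I*√37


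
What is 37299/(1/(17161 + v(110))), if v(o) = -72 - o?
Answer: 633299721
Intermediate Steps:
37299/(1/(17161 + v(110))) = 37299/(1/(17161 + (-72 - 1*110))) = 37299/(1/(17161 + (-72 - 110))) = 37299/(1/(17161 - 182)) = 37299/(1/16979) = 37299*16979 = 633299721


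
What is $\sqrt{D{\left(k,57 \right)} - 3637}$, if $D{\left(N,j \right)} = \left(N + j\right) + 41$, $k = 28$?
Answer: $i \sqrt{3511} \approx 59.254 i$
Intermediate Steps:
$D{\left(N,j \right)} = 41 + N + j$
$\sqrt{D{\left(k,57 \right)} - 3637} = \sqrt{\left(41 + 28 + 57\right) - 3637} = \sqrt{126 - 3637} = \sqrt{-3511} = i \sqrt{3511}$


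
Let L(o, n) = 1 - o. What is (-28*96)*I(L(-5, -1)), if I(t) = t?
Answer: -16128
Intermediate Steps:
(-28*96)*I(L(-5, -1)) = (-28*96)*(1 - 1*(-5)) = -2688*(1 + 5) = -2688*6 = -16128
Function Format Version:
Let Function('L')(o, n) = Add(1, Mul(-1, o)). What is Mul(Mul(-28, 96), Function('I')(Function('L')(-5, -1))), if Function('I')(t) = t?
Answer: -16128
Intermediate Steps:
Mul(Mul(-28, 96), Function('I')(Function('L')(-5, -1))) = Mul(Mul(-28, 96), Add(1, Mul(-1, -5))) = Mul(-2688, Add(1, 5)) = Mul(-2688, 6) = -16128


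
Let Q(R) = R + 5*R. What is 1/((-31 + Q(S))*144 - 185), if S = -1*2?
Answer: -1/6377 ≈ -0.00015681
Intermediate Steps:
S = -2
Q(R) = 6*R
1/((-31 + Q(S))*144 - 185) = 1/((-31 + 6*(-2))*144 - 185) = 1/((-31 - 12)*144 - 185) = 1/(-43*144 - 185) = 1/(-6192 - 185) = 1/(-6377) = -1/6377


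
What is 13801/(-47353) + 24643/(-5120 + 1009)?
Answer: -1223655890/194668183 ≈ -6.2859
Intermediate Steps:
13801/(-47353) + 24643/(-5120 + 1009) = 13801*(-1/47353) + 24643/(-4111) = -13801/47353 + 24643*(-1/4111) = -13801/47353 - 24643/4111 = -1223655890/194668183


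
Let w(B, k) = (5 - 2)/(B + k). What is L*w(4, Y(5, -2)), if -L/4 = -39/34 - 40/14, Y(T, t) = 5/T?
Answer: 5718/595 ≈ 9.6101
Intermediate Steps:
L = 1906/119 (L = -4*(-39/34 - 40/14) = -4*(-39*1/34 - 40*1/14) = -4*(-39/34 - 20/7) = -4*(-953/238) = 1906/119 ≈ 16.017)
w(B, k) = 3/(B + k)
L*w(4, Y(5, -2)) = 1906*(3/(4 + 5/5))/119 = 1906*(3/(4 + 5*(⅕)))/119 = 1906*(3/(4 + 1))/119 = 1906*(3/5)/119 = 1906*(3*(⅕))/119 = (1906/119)*(⅗) = 5718/595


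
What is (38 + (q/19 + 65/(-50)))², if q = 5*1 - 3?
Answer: 48902049/36100 ≈ 1354.6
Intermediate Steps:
q = 2 (q = 5 - 3 = 2)
(38 + (q/19 + 65/(-50)))² = (38 + (2/19 + 65/(-50)))² = (38 + (2*(1/19) + 65*(-1/50)))² = (38 + (2/19 - 13/10))² = (38 - 227/190)² = (6993/190)² = 48902049/36100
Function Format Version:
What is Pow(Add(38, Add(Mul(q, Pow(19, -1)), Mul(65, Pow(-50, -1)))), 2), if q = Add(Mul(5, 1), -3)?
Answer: Rational(48902049, 36100) ≈ 1354.6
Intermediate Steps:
q = 2 (q = Add(5, -3) = 2)
Pow(Add(38, Add(Mul(q, Pow(19, -1)), Mul(65, Pow(-50, -1)))), 2) = Pow(Add(38, Add(Mul(2, Pow(19, -1)), Mul(65, Pow(-50, -1)))), 2) = Pow(Add(38, Add(Mul(2, Rational(1, 19)), Mul(65, Rational(-1, 50)))), 2) = Pow(Add(38, Add(Rational(2, 19), Rational(-13, 10))), 2) = Pow(Add(38, Rational(-227, 190)), 2) = Pow(Rational(6993, 190), 2) = Rational(48902049, 36100)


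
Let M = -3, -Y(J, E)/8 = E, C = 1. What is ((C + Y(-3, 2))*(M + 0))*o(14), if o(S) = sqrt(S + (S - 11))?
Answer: 45*sqrt(17) ≈ 185.54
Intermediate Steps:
Y(J, E) = -8*E
o(S) = sqrt(-11 + 2*S) (o(S) = sqrt(S + (-11 + S)) = sqrt(-11 + 2*S))
((C + Y(-3, 2))*(M + 0))*o(14) = ((1 - 8*2)*(-3 + 0))*sqrt(-11 + 2*14) = ((1 - 16)*(-3))*sqrt(-11 + 28) = (-15*(-3))*sqrt(17) = 45*sqrt(17)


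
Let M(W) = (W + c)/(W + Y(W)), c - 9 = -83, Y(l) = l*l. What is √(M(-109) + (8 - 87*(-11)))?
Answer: √412739291/654 ≈ 31.064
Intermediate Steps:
Y(l) = l²
c = -74 (c = 9 - 83 = -74)
M(W) = (-74 + W)/(W + W²) (M(W) = (W - 74)/(W + W²) = (-74 + W)/(W + W²))
√(M(-109) + (8 - 87*(-11))) = √((-74 - 109)/((-109)*(1 - 109)) + (8 - 87*(-11))) = √(-1/109*(-183)/(-108) + (8 + 957)) = √(-1/109*(-1/108)*(-183) + 965) = √(-61/3924 + 965) = √(3786599/3924) = √412739291/654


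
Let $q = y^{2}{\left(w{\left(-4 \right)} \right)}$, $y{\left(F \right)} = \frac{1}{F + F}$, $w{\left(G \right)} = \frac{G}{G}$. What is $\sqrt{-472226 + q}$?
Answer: $\frac{i \sqrt{1888903}}{2} \approx 687.19 i$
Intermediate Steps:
$w{\left(G \right)} = 1$
$y{\left(F \right)} = \frac{1}{2 F}$
$q = \frac{1}{4}$ ($q = \left(\frac{1}{2 \cdot 1}\right)^{2} = \left(\frac{1}{2} \cdot 1\right)^{2} = \left(\frac{1}{2}\right)^{2} = \frac{1}{4} \approx 0.25$)
$\sqrt{-472226 + q} = \sqrt{-472226 + \frac{1}{4}} = \sqrt{- \frac{1888903}{4}} = \frac{i \sqrt{1888903}}{2}$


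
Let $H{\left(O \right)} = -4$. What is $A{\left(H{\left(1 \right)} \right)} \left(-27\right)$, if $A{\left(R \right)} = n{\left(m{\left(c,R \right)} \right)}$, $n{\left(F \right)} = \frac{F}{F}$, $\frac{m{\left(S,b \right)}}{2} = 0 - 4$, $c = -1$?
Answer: $-27$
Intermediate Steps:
$m{\left(S,b \right)} = -8$ ($m{\left(S,b \right)} = 2 \left(0 - 4\right) = 2 \left(-4\right) = -8$)
$n{\left(F \right)} = 1$
$A{\left(R \right)} = 1$
$A{\left(H{\left(1 \right)} \right)} \left(-27\right) = 1 \left(-27\right) = -27$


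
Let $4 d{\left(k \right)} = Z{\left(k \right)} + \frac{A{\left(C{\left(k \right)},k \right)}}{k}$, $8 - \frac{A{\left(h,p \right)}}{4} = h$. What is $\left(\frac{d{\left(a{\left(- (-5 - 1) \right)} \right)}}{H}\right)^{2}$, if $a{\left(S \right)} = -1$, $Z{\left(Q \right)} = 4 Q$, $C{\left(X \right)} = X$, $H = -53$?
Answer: $\frac{100}{2809} \approx 0.0356$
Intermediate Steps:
$A{\left(h,p \right)} = 32 - 4 h$
$d{\left(k \right)} = k + \frac{32 - 4 k}{4 k}$ ($d{\left(k \right)} = \frac{4 k + \frac{32 - 4 k}{k}}{4} = k + \frac{32 - 4 k}{4 k}$)
$\left(\frac{d{\left(a{\left(- (-5 - 1) \right)} \right)}}{H}\right)^{2} = \left(\frac{-1 - 1 + \frac{8}{-1}}{-53}\right)^{2} = \left(\left(-1 - 1 + 8 \left(-1\right)\right) \left(- \frac{1}{53}\right)\right)^{2} = \left(\left(-1 - 1 - 8\right) \left(- \frac{1}{53}\right)\right)^{2} = \left(\left(-10\right) \left(- \frac{1}{53}\right)\right)^{2} = \left(\frac{10}{53}\right)^{2} = \frac{100}{2809}$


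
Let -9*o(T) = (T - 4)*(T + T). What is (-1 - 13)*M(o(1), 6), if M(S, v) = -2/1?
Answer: 28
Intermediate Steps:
o(T) = -2*T*(-4 + T)/9 (o(T) = -(T - 4)*(T + T)/9 = -(-4 + T)*2*T/9 = -2*T*(-4 + T)/9)
M(S, v) = -2 (M(S, v) = -2*1 = -2)
(-1 - 13)*M(o(1), 6) = (-1 - 13)*(-2) = -14*(-2) = 28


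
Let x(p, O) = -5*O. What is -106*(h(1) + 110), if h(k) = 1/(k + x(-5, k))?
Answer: -23267/2 ≈ -11634.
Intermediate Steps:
h(k) = -1/(4*k) (h(k) = 1/(k - 5*k) = 1/(-4*k) = -1/(4*k))
-106*(h(1) + 110) = -106*(-1/4/1 + 110) = -106*(-1/4*1 + 110) = -106*(-1/4 + 110) = -106*439/4 = -23267/2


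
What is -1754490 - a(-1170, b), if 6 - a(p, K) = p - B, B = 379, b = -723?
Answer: -1756045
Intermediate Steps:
a(p, K) = 385 - p (a(p, K) = 6 - (p - 1*379) = 6 - (p - 379) = 6 - (-379 + p) = 6 + (379 - p) = 385 - p)
-1754490 - a(-1170, b) = -1754490 - (385 - 1*(-1170)) = -1754490 - (385 + 1170) = -1754490 - 1*1555 = -1754490 - 1555 = -1756045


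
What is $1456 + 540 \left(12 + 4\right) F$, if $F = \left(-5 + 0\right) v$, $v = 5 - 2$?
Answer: $-128144$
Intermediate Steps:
$v = 3$ ($v = 5 - 2 = 3$)
$F = -15$ ($F = \left(-5 + 0\right) 3 = \left(-5\right) 3 = -15$)
$1456 + 540 \left(12 + 4\right) F = 1456 + 540 \left(12 + 4\right) \left(-15\right) = 1456 + 540 \cdot 16 \left(-15\right) = 1456 + 540 \left(-240\right) = 1456 - 129600 = -128144$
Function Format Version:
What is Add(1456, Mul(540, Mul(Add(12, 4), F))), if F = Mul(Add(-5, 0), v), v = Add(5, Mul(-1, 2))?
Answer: -128144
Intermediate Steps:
v = 3 (v = Add(5, -2) = 3)
F = -15 (F = Mul(Add(-5, 0), 3) = Mul(-5, 3) = -15)
Add(1456, Mul(540, Mul(Add(12, 4), F))) = Add(1456, Mul(540, Mul(Add(12, 4), -15))) = Add(1456, Mul(540, Mul(16, -15))) = Add(1456, Mul(540, -240)) = Add(1456, -129600) = -128144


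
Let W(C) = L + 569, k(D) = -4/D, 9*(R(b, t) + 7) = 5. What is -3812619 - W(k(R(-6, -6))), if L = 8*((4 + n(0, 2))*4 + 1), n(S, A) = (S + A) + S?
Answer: -3813388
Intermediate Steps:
n(S, A) = A + 2*S (n(S, A) = (A + S) + S = A + 2*S)
R(b, t) = -58/9 (R(b, t) = -7 + (⅑)*5 = -7 + 5/9 = -58/9)
L = 200 (L = 8*((4 + (2 + 2*0))*4 + 1) = 8*((4 + (2 + 0))*4 + 1) = 8*((4 + 2)*4 + 1) = 8*(6*4 + 1) = 8*(24 + 1) = 8*25 = 200)
W(C) = 769 (W(C) = 200 + 569 = 769)
-3812619 - W(k(R(-6, -6))) = -3812619 - 1*769 = -3812619 - 769 = -3813388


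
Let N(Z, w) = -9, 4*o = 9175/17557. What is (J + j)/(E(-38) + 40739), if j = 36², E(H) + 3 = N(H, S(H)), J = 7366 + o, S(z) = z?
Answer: 608324111/2860175756 ≈ 0.21269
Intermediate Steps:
o = 9175/70228 (o = (9175/17557)/4 = (9175*(1/17557))/4 = (¼)*(9175/17557) = 9175/70228 ≈ 0.13065)
J = 517308623/70228 (J = 7366 + 9175/70228 = 517308623/70228 ≈ 7366.1)
E(H) = -12 (E(H) = -3 - 9 = -12)
j = 1296
(J + j)/(E(-38) + 40739) = (517308623/70228 + 1296)/(-12 + 40739) = (608324111/70228)/40727 = (608324111/70228)*(1/40727) = 608324111/2860175756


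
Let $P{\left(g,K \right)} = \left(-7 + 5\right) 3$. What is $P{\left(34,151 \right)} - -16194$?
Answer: $16188$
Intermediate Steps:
$P{\left(g,K \right)} = -6$ ($P{\left(g,K \right)} = \left(-2\right) 3 = -6$)
$P{\left(34,151 \right)} - -16194 = -6 - -16194 = -6 + 16194 = 16188$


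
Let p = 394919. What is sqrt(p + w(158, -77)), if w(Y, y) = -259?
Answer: 2*sqrt(98665) ≈ 628.22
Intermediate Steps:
sqrt(p + w(158, -77)) = sqrt(394919 - 259) = sqrt(394660) = 2*sqrt(98665)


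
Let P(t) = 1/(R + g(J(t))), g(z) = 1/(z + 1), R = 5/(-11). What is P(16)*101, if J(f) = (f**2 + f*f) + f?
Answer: -587719/2634 ≈ -223.13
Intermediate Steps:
R = -5/11 (R = 5*(-1/11) = -5/11 ≈ -0.45455)
J(f) = f + 2*f**2 (J(f) = (f**2 + f**2) + f = 2*f**2 + f = f + 2*f**2)
g(z) = 1/(1 + z)
P(t) = 1/(-5/11 + 1/(1 + t*(1 + 2*t)))
P(16)*101 = (11*(-1 - 1*16*(1 + 2*16))/(-6 + 5*16*(1 + 2*16)))*101 = (11*(-1 - 1*16*(1 + 32))/(-6 + 5*16*(1 + 32)))*101 = (11*(-1 - 1*16*33)/(-6 + 5*16*33))*101 = (11*(-1 - 528)/(-6 + 2640))*101 = (11*(-529)/2634)*101 = (11*(1/2634)*(-529))*101 = -5819/2634*101 = -587719/2634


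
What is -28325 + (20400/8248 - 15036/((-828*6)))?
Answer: -12087725507/426834 ≈ -28320.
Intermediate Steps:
-28325 + (20400/8248 - 15036/((-828*6))) = -28325 + (20400*(1/8248) - 15036/(-4968)) = -28325 + (2550/1031 - 15036*(-1/4968)) = -28325 + (2550/1031 + 1253/414) = -28325 + 2347543/426834 = -12087725507/426834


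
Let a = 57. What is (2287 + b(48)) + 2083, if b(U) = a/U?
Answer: 69939/16 ≈ 4371.2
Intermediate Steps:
b(U) = 57/U
(2287 + b(48)) + 2083 = (2287 + 57/48) + 2083 = (2287 + 57*(1/48)) + 2083 = (2287 + 19/16) + 2083 = 36611/16 + 2083 = 69939/16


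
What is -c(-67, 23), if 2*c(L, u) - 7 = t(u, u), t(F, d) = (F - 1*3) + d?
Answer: -25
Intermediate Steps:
t(F, d) = -3 + F + d (t(F, d) = (F - 3) + d = (-3 + F) + d = -3 + F + d)
c(L, u) = 2 + u (c(L, u) = 7/2 + (-3 + u + u)/2 = 7/2 + (-3 + 2*u)/2 = 7/2 + (-3/2 + u) = 2 + u)
-c(-67, 23) = -(2 + 23) = -1*25 = -25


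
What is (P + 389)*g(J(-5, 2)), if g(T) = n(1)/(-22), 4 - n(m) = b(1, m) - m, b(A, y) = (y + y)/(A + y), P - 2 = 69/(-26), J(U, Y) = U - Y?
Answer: -10097/143 ≈ -70.608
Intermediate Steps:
P = -17/26 (P = 2 + 69/(-26) = 2 + 69*(-1/26) = 2 - 69/26 = -17/26 ≈ -0.65385)
b(A, y) = 2*y/(A + y) (b(A, y) = (2*y)/(A + y) = 2*y/(A + y))
n(m) = 4 + m - 2*m/(1 + m) (n(m) = 4 - (2*m/(1 + m) - m) = 4 - (-m + 2*m/(1 + m)) = 4 + (m - 2*m/(1 + m)) = 4 + m - 2*m/(1 + m))
g(T) = -2/11 (g(T) = ((4 + 1² + 3*1)/(1 + 1))/(-22) = ((4 + 1 + 3)/2)*(-1/22) = ((½)*8)*(-1/22) = 4*(-1/22) = -2/11)
(P + 389)*g(J(-5, 2)) = (-17/26 + 389)*(-2/11) = (10097/26)*(-2/11) = -10097/143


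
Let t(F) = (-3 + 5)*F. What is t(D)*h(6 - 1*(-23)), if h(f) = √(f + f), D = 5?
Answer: 10*√58 ≈ 76.158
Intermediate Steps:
h(f) = √2*√f (h(f) = √(2*f) = √2*√f)
t(F) = 2*F
t(D)*h(6 - 1*(-23)) = (2*5)*(√2*√(6 - 1*(-23))) = 10*(√2*√(6 + 23)) = 10*(√2*√29) = 10*√58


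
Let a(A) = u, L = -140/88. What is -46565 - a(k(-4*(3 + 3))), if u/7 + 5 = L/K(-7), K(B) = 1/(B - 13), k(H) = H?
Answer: -514280/11 ≈ -46753.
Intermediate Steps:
L = -35/22 (L = -140*1/88 = -35/22 ≈ -1.5909)
K(B) = 1/(-13 + B)
u = 2065/11 (u = -35 + 7*(-35/(22*(1/(-13 - 7)))) = -35 + 7*(-35/(22*(1/(-20)))) = -35 + 7*(-35/(22*(-1/20))) = -35 + 7*(-35/22*(-20)) = -35 + 7*(350/11) = -35 + 2450/11 = 2065/11 ≈ 187.73)
a(A) = 2065/11
-46565 - a(k(-4*(3 + 3))) = -46565 - 1*2065/11 = -46565 - 2065/11 = -514280/11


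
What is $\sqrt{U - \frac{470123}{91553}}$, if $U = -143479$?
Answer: $\frac{i \sqrt{1202677104774530}}{91553} \approx 378.79 i$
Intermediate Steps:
$\sqrt{U - \frac{470123}{91553}} = \sqrt{-143479 - \frac{470123}{91553}} = \sqrt{- \frac{13136403010}{91553}} = \frac{i \sqrt{1202677104774530}}{91553}$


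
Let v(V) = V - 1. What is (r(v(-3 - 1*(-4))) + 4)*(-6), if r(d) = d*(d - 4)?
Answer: -24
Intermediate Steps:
v(V) = -1 + V
r(d) = d*(-4 + d)
(r(v(-3 - 1*(-4))) + 4)*(-6) = ((-1 + (-3 - 1*(-4)))*(-4 + (-1 + (-3 - 1*(-4)))) + 4)*(-6) = ((-1 + (-3 + 4))*(-4 + (-1 + (-3 + 4))) + 4)*(-6) = ((-1 + 1)*(-4 + (-1 + 1)) + 4)*(-6) = (0*(-4 + 0) + 4)*(-6) = (0*(-4) + 4)*(-6) = (0 + 4)*(-6) = 4*(-6) = -24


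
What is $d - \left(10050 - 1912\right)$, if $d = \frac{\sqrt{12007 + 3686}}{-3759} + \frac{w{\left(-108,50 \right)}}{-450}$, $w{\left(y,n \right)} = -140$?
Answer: $- \frac{366196}{45} - \frac{\sqrt{15693}}{3759} \approx -8137.7$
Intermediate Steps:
$d = \frac{14}{45} - \frac{\sqrt{15693}}{3759}$ ($d = \frac{\sqrt{12007 + 3686}}{-3759} - \frac{140}{-450} = \sqrt{15693} \left(- \frac{1}{3759}\right) - - \frac{14}{45} = - \frac{\sqrt{15693}}{3759} + \frac{14}{45} = \frac{14}{45} - \frac{\sqrt{15693}}{3759} \approx 0.27779$)
$d - \left(10050 - 1912\right) = \left(\frac{14}{45} - \frac{\sqrt{15693}}{3759}\right) - \left(10050 - 1912\right) = \left(\frac{14}{45} - \frac{\sqrt{15693}}{3759}\right) - 8138 = - \frac{366196}{45} - \frac{\sqrt{15693}}{3759}$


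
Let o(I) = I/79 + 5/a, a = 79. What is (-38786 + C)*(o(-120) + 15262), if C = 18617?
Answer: -24315403527/79 ≈ -3.0779e+8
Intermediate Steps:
o(I) = 5/79 + I/79 (o(I) = I/79 + 5/79 = 5/79 + I/79)
(-38786 + C)*(o(-120) + 15262) = (-38786 + 18617)*((5/79 + (1/79)*(-120)) + 15262) = -20169*((5/79 - 120/79) + 15262) = -20169*(-115/79 + 15262) = -20169*1205583/79 = -24315403527/79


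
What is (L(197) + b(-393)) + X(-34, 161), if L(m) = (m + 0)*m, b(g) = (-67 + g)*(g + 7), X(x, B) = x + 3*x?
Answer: 216233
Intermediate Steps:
X(x, B) = 4*x
b(g) = (-67 + g)*(7 + g)
L(m) = m² (L(m) = m*m = m²)
(L(197) + b(-393)) + X(-34, 161) = (197² + (-469 + (-393)² - 60*(-393))) + 4*(-34) = (38809 + (-469 + 154449 + 23580)) - 136 = (38809 + 177560) - 136 = 216369 - 136 = 216233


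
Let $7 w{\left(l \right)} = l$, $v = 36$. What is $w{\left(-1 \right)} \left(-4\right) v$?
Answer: $\frac{144}{7} \approx 20.571$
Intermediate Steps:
$w{\left(l \right)} = \frac{l}{7}$
$w{\left(-1 \right)} \left(-4\right) v = \frac{1}{7} \left(-1\right) \left(-4\right) 36 = \left(- \frac{1}{7}\right) \left(-4\right) 36 = \frac{4}{7} \cdot 36 = \frac{144}{7}$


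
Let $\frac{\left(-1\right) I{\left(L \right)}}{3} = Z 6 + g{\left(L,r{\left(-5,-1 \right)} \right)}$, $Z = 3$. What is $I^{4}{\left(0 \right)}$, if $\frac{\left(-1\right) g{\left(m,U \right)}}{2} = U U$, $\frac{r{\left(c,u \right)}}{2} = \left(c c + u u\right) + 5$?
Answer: $280327997492010000$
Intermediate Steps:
$r{\left(c,u \right)} = 10 + 2 c^{2} + 2 u^{2}$ ($r{\left(c,u \right)} = 2 \left(\left(c c + u u\right) + 5\right) = 2 \left(\left(c^{2} + u^{2}\right) + 5\right) = 2 \left(5 + c^{2} + u^{2}\right) = 10 + 2 c^{2} + 2 u^{2}$)
$g{\left(m,U \right)} = - 2 U^{2}$ ($g{\left(m,U \right)} = - 2 U U = - 2 U^{2}$)
$I{\left(L \right)} = 23010$ ($I{\left(L \right)} = - 3 \left(3 \cdot 6 - 2 \left(10 + 2 \left(-5\right)^{2} + 2 \left(-1\right)^{2}\right)^{2}\right) = - 3 \left(18 - 2 \left(10 + 2 \cdot 25 + 2 \cdot 1\right)^{2}\right) = - 3 \left(18 - 2 \left(10 + 50 + 2\right)^{2}\right) = - 3 \left(18 - 2 \cdot 62^{2}\right) = - 3 \left(18 - 7688\right) = \left(-3\right) \left(-7670\right) = 23010$)
$I^{4}{\left(0 \right)} = 23010^{4} = 280327997492010000$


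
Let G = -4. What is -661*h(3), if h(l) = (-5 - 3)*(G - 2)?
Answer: -31728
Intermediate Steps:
h(l) = 48 (h(l) = (-5 - 3)*(-4 - 2) = -8*(-6) = 48)
-661*h(3) = -661*48 = -31728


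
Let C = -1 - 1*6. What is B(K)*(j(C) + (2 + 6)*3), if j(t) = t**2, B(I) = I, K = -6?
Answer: -438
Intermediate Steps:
C = -7 (C = -1 - 6 = -7)
B(K)*(j(C) + (2 + 6)*3) = -6*((-7)**2 + (2 + 6)*3) = -6*(49 + 8*3) = -6*(49 + 24) = -6*73 = -438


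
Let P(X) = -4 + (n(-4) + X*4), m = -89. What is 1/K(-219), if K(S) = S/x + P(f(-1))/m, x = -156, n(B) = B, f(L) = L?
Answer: 4628/7121 ≈ 0.64991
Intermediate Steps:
P(X) = -8 + 4*X (P(X) = -4 + (-4 + X*4) = -4 + (-4 + 4*X) = -8 + 4*X)
K(S) = 12/89 - S/156 (K(S) = S/(-156) + (-8 + 4*(-1))/(-89) = S*(-1/156) + (-8 - 4)*(-1/89) = -S/156 - 12*(-1/89) = -S/156 + 12/89 = 12/89 - S/156)
1/K(-219) = 1/(12/89 - 1/156*(-219)) = 1/(12/89 + 73/52) = 1/(7121/4628) = 4628/7121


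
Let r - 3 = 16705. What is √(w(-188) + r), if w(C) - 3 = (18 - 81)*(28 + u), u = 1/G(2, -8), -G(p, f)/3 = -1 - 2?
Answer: 6*√415 ≈ 122.23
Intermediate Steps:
r = 16708 (r = 3 + 16705 = 16708)
G(p, f) = 9 (G(p, f) = -3*(-1 - 2) = -3*(-3) = 9)
u = ⅑ (u = 1/9 = ⅑ ≈ 0.11111)
w(C) = -1768 (w(C) = 3 + (18 - 81)*(28 + ⅑) = 3 - 63*253/9 = 3 - 1771 = -1768)
√(w(-188) + r) = √(-1768 + 16708) = √14940 = 6*√415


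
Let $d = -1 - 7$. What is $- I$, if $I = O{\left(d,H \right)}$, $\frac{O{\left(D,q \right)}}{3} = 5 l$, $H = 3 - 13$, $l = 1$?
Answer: $-15$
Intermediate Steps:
$H = -10$ ($H = 3 - 13 = -10$)
$d = -8$
$O{\left(D,q \right)} = 15$ ($O{\left(D,q \right)} = 3 \cdot 5 \cdot 1 = 3 \cdot 5 = 15$)
$I = 15$
$- I = \left(-1\right) 15 = -15$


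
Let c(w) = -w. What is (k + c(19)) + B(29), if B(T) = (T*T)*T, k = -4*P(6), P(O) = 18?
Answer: 24298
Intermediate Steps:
k = -72 (k = -4*18 = -72)
B(T) = T**3 (B(T) = T**2*T = T**3)
(k + c(19)) + B(29) = (-72 - 1*19) + 29**3 = (-72 - 19) + 24389 = -91 + 24389 = 24298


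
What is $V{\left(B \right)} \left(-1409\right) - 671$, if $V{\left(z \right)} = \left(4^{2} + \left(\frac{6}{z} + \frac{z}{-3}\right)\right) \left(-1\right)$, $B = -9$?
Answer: $\frac{75482}{3} \approx 25161.0$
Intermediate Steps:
$V{\left(z \right)} = -16 - \frac{6}{z} + \frac{z}{3}$ ($V{\left(z \right)} = \left(16 + \left(\frac{6}{z} + z \left(- \frac{1}{3}\right)\right)\right) \left(-1\right) = \left(16 - \left(- \frac{6}{z} + \frac{z}{3}\right)\right) \left(-1\right) = \left(16 + \frac{6}{z} - \frac{z}{3}\right) \left(-1\right) = -16 - \frac{6}{z} + \frac{z}{3}$)
$V{\left(B \right)} \left(-1409\right) - 671 = \left(-16 - \frac{6}{-9} + \frac{1}{3} \left(-9\right)\right) \left(-1409\right) - 671 = \left(-16 - - \frac{2}{3} - 3\right) \left(-1409\right) - 671 = \left(-16 + \frac{2}{3} - 3\right) \left(-1409\right) - 671 = \left(- \frac{55}{3}\right) \left(-1409\right) - 671 = \frac{77495}{3} - 671 = \frac{75482}{3}$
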